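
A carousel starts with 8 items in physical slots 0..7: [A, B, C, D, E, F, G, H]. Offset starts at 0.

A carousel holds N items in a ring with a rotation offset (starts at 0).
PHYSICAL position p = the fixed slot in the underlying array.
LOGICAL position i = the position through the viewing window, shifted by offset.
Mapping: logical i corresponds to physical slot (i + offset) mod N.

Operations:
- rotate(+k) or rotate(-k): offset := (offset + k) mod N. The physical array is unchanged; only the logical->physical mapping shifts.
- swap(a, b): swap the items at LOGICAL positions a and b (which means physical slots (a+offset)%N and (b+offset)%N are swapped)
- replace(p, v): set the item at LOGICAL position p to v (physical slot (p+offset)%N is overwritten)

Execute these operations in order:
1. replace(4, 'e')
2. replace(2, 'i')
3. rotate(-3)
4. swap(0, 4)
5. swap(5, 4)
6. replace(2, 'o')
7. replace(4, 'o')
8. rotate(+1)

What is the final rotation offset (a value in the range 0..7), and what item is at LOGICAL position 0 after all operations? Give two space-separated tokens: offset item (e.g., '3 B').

After op 1 (replace(4, 'e')): offset=0, physical=[A,B,C,D,e,F,G,H], logical=[A,B,C,D,e,F,G,H]
After op 2 (replace(2, 'i')): offset=0, physical=[A,B,i,D,e,F,G,H], logical=[A,B,i,D,e,F,G,H]
After op 3 (rotate(-3)): offset=5, physical=[A,B,i,D,e,F,G,H], logical=[F,G,H,A,B,i,D,e]
After op 4 (swap(0, 4)): offset=5, physical=[A,F,i,D,e,B,G,H], logical=[B,G,H,A,F,i,D,e]
After op 5 (swap(5, 4)): offset=5, physical=[A,i,F,D,e,B,G,H], logical=[B,G,H,A,i,F,D,e]
After op 6 (replace(2, 'o')): offset=5, physical=[A,i,F,D,e,B,G,o], logical=[B,G,o,A,i,F,D,e]
After op 7 (replace(4, 'o')): offset=5, physical=[A,o,F,D,e,B,G,o], logical=[B,G,o,A,o,F,D,e]
After op 8 (rotate(+1)): offset=6, physical=[A,o,F,D,e,B,G,o], logical=[G,o,A,o,F,D,e,B]

Answer: 6 G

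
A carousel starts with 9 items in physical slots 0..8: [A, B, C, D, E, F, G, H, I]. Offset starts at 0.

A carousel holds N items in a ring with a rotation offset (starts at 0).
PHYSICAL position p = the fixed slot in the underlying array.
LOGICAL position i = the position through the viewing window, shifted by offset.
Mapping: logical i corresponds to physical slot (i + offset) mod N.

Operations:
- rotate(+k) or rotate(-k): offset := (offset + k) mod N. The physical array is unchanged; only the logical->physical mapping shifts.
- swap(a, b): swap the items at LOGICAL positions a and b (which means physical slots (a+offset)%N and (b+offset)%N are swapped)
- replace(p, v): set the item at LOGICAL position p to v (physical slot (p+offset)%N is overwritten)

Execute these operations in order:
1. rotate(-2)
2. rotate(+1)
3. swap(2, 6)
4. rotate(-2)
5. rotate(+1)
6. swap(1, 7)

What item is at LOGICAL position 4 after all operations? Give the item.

After op 1 (rotate(-2)): offset=7, physical=[A,B,C,D,E,F,G,H,I], logical=[H,I,A,B,C,D,E,F,G]
After op 2 (rotate(+1)): offset=8, physical=[A,B,C,D,E,F,G,H,I], logical=[I,A,B,C,D,E,F,G,H]
After op 3 (swap(2, 6)): offset=8, physical=[A,F,C,D,E,B,G,H,I], logical=[I,A,F,C,D,E,B,G,H]
After op 4 (rotate(-2)): offset=6, physical=[A,F,C,D,E,B,G,H,I], logical=[G,H,I,A,F,C,D,E,B]
After op 5 (rotate(+1)): offset=7, physical=[A,F,C,D,E,B,G,H,I], logical=[H,I,A,F,C,D,E,B,G]
After op 6 (swap(1, 7)): offset=7, physical=[A,F,C,D,E,I,G,H,B], logical=[H,B,A,F,C,D,E,I,G]

Answer: C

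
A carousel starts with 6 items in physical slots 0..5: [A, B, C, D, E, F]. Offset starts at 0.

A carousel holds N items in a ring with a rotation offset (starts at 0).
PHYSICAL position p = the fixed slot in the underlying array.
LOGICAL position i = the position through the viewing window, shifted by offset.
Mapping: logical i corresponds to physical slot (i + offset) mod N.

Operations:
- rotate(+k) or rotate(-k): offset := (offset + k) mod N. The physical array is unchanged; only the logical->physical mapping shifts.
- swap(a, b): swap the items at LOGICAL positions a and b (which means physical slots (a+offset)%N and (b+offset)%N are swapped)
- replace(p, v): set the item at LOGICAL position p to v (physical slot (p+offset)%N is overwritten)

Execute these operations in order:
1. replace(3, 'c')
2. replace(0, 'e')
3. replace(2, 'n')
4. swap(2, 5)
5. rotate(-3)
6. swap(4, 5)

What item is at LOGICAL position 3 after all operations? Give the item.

Answer: e

Derivation:
After op 1 (replace(3, 'c')): offset=0, physical=[A,B,C,c,E,F], logical=[A,B,C,c,E,F]
After op 2 (replace(0, 'e')): offset=0, physical=[e,B,C,c,E,F], logical=[e,B,C,c,E,F]
After op 3 (replace(2, 'n')): offset=0, physical=[e,B,n,c,E,F], logical=[e,B,n,c,E,F]
After op 4 (swap(2, 5)): offset=0, physical=[e,B,F,c,E,n], logical=[e,B,F,c,E,n]
After op 5 (rotate(-3)): offset=3, physical=[e,B,F,c,E,n], logical=[c,E,n,e,B,F]
After op 6 (swap(4, 5)): offset=3, physical=[e,F,B,c,E,n], logical=[c,E,n,e,F,B]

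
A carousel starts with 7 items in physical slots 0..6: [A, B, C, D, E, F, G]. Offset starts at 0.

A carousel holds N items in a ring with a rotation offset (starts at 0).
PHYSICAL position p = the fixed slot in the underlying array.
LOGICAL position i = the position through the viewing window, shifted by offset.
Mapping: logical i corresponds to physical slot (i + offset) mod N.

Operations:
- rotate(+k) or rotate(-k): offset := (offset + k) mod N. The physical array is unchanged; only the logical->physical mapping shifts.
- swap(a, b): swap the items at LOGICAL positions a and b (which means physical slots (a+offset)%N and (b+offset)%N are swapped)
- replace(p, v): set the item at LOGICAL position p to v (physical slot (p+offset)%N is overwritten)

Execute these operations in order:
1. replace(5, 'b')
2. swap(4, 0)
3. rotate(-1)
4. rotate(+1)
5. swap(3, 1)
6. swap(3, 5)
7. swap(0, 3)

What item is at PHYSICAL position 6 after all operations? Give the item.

Answer: G

Derivation:
After op 1 (replace(5, 'b')): offset=0, physical=[A,B,C,D,E,b,G], logical=[A,B,C,D,E,b,G]
After op 2 (swap(4, 0)): offset=0, physical=[E,B,C,D,A,b,G], logical=[E,B,C,D,A,b,G]
After op 3 (rotate(-1)): offset=6, physical=[E,B,C,D,A,b,G], logical=[G,E,B,C,D,A,b]
After op 4 (rotate(+1)): offset=0, physical=[E,B,C,D,A,b,G], logical=[E,B,C,D,A,b,G]
After op 5 (swap(3, 1)): offset=0, physical=[E,D,C,B,A,b,G], logical=[E,D,C,B,A,b,G]
After op 6 (swap(3, 5)): offset=0, physical=[E,D,C,b,A,B,G], logical=[E,D,C,b,A,B,G]
After op 7 (swap(0, 3)): offset=0, physical=[b,D,C,E,A,B,G], logical=[b,D,C,E,A,B,G]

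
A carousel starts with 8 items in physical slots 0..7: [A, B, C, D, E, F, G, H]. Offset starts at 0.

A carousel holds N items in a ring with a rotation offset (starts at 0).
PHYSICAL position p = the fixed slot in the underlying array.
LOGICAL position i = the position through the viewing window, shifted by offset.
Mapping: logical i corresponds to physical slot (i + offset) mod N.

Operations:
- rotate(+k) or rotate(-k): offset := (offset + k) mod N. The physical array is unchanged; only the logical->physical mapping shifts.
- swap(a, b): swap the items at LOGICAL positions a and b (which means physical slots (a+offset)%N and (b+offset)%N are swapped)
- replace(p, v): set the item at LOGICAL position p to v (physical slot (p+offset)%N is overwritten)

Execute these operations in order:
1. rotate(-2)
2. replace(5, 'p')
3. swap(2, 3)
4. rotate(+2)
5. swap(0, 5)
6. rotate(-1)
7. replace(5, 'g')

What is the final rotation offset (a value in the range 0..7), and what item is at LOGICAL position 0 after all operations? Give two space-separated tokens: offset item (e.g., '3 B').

Answer: 7 H

Derivation:
After op 1 (rotate(-2)): offset=6, physical=[A,B,C,D,E,F,G,H], logical=[G,H,A,B,C,D,E,F]
After op 2 (replace(5, 'p')): offset=6, physical=[A,B,C,p,E,F,G,H], logical=[G,H,A,B,C,p,E,F]
After op 3 (swap(2, 3)): offset=6, physical=[B,A,C,p,E,F,G,H], logical=[G,H,B,A,C,p,E,F]
After op 4 (rotate(+2)): offset=0, physical=[B,A,C,p,E,F,G,H], logical=[B,A,C,p,E,F,G,H]
After op 5 (swap(0, 5)): offset=0, physical=[F,A,C,p,E,B,G,H], logical=[F,A,C,p,E,B,G,H]
After op 6 (rotate(-1)): offset=7, physical=[F,A,C,p,E,B,G,H], logical=[H,F,A,C,p,E,B,G]
After op 7 (replace(5, 'g')): offset=7, physical=[F,A,C,p,g,B,G,H], logical=[H,F,A,C,p,g,B,G]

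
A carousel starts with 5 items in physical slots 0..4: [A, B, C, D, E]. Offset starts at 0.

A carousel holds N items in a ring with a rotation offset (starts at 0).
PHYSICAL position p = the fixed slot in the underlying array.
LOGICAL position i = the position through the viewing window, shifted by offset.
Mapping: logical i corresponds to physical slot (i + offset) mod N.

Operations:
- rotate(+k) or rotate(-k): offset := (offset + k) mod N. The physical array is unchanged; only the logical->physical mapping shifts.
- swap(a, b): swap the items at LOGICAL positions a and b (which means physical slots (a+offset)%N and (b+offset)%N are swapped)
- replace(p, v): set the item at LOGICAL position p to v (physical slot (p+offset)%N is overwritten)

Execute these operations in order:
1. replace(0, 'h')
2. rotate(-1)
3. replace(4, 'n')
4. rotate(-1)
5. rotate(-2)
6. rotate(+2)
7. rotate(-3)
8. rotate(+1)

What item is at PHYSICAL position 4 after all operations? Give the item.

Answer: E

Derivation:
After op 1 (replace(0, 'h')): offset=0, physical=[h,B,C,D,E], logical=[h,B,C,D,E]
After op 2 (rotate(-1)): offset=4, physical=[h,B,C,D,E], logical=[E,h,B,C,D]
After op 3 (replace(4, 'n')): offset=4, physical=[h,B,C,n,E], logical=[E,h,B,C,n]
After op 4 (rotate(-1)): offset=3, physical=[h,B,C,n,E], logical=[n,E,h,B,C]
After op 5 (rotate(-2)): offset=1, physical=[h,B,C,n,E], logical=[B,C,n,E,h]
After op 6 (rotate(+2)): offset=3, physical=[h,B,C,n,E], logical=[n,E,h,B,C]
After op 7 (rotate(-3)): offset=0, physical=[h,B,C,n,E], logical=[h,B,C,n,E]
After op 8 (rotate(+1)): offset=1, physical=[h,B,C,n,E], logical=[B,C,n,E,h]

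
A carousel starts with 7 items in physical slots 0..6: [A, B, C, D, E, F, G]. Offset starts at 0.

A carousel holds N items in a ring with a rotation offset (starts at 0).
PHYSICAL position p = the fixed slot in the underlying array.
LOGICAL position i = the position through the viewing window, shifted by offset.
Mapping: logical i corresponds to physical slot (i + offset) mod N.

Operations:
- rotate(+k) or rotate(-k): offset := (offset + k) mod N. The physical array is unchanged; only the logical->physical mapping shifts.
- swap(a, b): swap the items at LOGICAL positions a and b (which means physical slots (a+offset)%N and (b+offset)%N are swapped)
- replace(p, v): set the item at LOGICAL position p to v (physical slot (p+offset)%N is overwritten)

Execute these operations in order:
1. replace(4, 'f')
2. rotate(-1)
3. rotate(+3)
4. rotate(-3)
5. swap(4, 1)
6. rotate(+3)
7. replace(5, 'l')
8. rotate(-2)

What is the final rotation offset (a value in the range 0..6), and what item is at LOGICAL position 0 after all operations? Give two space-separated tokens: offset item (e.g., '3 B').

After op 1 (replace(4, 'f')): offset=0, physical=[A,B,C,D,f,F,G], logical=[A,B,C,D,f,F,G]
After op 2 (rotate(-1)): offset=6, physical=[A,B,C,D,f,F,G], logical=[G,A,B,C,D,f,F]
After op 3 (rotate(+3)): offset=2, physical=[A,B,C,D,f,F,G], logical=[C,D,f,F,G,A,B]
After op 4 (rotate(-3)): offset=6, physical=[A,B,C,D,f,F,G], logical=[G,A,B,C,D,f,F]
After op 5 (swap(4, 1)): offset=6, physical=[D,B,C,A,f,F,G], logical=[G,D,B,C,A,f,F]
After op 6 (rotate(+3)): offset=2, physical=[D,B,C,A,f,F,G], logical=[C,A,f,F,G,D,B]
After op 7 (replace(5, 'l')): offset=2, physical=[l,B,C,A,f,F,G], logical=[C,A,f,F,G,l,B]
After op 8 (rotate(-2)): offset=0, physical=[l,B,C,A,f,F,G], logical=[l,B,C,A,f,F,G]

Answer: 0 l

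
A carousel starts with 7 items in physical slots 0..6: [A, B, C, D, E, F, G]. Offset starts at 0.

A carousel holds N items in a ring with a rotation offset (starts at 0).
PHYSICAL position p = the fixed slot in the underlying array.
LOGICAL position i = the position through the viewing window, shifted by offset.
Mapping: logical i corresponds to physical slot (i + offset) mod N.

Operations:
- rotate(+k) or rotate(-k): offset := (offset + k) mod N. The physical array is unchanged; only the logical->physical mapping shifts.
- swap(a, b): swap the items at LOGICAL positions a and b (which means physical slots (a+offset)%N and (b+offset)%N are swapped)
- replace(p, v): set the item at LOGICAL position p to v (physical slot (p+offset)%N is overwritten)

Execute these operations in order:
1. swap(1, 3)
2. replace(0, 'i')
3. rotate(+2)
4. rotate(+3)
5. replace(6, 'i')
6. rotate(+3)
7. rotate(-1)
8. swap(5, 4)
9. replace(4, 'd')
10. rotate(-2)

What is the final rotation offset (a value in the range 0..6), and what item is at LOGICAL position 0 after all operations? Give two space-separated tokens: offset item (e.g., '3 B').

After op 1 (swap(1, 3)): offset=0, physical=[A,D,C,B,E,F,G], logical=[A,D,C,B,E,F,G]
After op 2 (replace(0, 'i')): offset=0, physical=[i,D,C,B,E,F,G], logical=[i,D,C,B,E,F,G]
After op 3 (rotate(+2)): offset=2, physical=[i,D,C,B,E,F,G], logical=[C,B,E,F,G,i,D]
After op 4 (rotate(+3)): offset=5, physical=[i,D,C,B,E,F,G], logical=[F,G,i,D,C,B,E]
After op 5 (replace(6, 'i')): offset=5, physical=[i,D,C,B,i,F,G], logical=[F,G,i,D,C,B,i]
After op 6 (rotate(+3)): offset=1, physical=[i,D,C,B,i,F,G], logical=[D,C,B,i,F,G,i]
After op 7 (rotate(-1)): offset=0, physical=[i,D,C,B,i,F,G], logical=[i,D,C,B,i,F,G]
After op 8 (swap(5, 4)): offset=0, physical=[i,D,C,B,F,i,G], logical=[i,D,C,B,F,i,G]
After op 9 (replace(4, 'd')): offset=0, physical=[i,D,C,B,d,i,G], logical=[i,D,C,B,d,i,G]
After op 10 (rotate(-2)): offset=5, physical=[i,D,C,B,d,i,G], logical=[i,G,i,D,C,B,d]

Answer: 5 i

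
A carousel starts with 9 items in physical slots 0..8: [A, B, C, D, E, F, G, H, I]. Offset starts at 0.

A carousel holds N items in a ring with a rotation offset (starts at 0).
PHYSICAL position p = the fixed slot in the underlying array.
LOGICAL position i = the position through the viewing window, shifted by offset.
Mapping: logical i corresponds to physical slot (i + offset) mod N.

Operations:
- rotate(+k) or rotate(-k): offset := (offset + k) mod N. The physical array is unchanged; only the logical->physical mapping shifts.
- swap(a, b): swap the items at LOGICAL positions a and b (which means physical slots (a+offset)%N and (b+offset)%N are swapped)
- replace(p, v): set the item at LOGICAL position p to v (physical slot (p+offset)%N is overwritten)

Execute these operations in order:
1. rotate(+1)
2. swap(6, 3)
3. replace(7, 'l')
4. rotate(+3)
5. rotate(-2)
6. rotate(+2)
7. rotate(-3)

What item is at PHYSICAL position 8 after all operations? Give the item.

Answer: l

Derivation:
After op 1 (rotate(+1)): offset=1, physical=[A,B,C,D,E,F,G,H,I], logical=[B,C,D,E,F,G,H,I,A]
After op 2 (swap(6, 3)): offset=1, physical=[A,B,C,D,H,F,G,E,I], logical=[B,C,D,H,F,G,E,I,A]
After op 3 (replace(7, 'l')): offset=1, physical=[A,B,C,D,H,F,G,E,l], logical=[B,C,D,H,F,G,E,l,A]
After op 4 (rotate(+3)): offset=4, physical=[A,B,C,D,H,F,G,E,l], logical=[H,F,G,E,l,A,B,C,D]
After op 5 (rotate(-2)): offset=2, physical=[A,B,C,D,H,F,G,E,l], logical=[C,D,H,F,G,E,l,A,B]
After op 6 (rotate(+2)): offset=4, physical=[A,B,C,D,H,F,G,E,l], logical=[H,F,G,E,l,A,B,C,D]
After op 7 (rotate(-3)): offset=1, physical=[A,B,C,D,H,F,G,E,l], logical=[B,C,D,H,F,G,E,l,A]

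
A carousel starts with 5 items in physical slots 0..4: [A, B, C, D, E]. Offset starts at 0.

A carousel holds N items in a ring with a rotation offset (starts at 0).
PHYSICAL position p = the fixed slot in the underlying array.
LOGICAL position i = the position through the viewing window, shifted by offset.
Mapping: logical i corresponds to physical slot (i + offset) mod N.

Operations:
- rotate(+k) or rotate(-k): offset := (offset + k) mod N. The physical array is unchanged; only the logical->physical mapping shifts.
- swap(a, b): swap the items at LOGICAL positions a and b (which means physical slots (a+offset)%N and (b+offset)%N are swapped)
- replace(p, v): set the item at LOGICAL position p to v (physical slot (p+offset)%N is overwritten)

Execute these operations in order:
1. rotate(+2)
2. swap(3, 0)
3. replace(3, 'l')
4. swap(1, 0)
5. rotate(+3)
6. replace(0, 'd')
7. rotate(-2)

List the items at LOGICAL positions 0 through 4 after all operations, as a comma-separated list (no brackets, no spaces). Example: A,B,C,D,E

After op 1 (rotate(+2)): offset=2, physical=[A,B,C,D,E], logical=[C,D,E,A,B]
After op 2 (swap(3, 0)): offset=2, physical=[C,B,A,D,E], logical=[A,D,E,C,B]
After op 3 (replace(3, 'l')): offset=2, physical=[l,B,A,D,E], logical=[A,D,E,l,B]
After op 4 (swap(1, 0)): offset=2, physical=[l,B,D,A,E], logical=[D,A,E,l,B]
After op 5 (rotate(+3)): offset=0, physical=[l,B,D,A,E], logical=[l,B,D,A,E]
After op 6 (replace(0, 'd')): offset=0, physical=[d,B,D,A,E], logical=[d,B,D,A,E]
After op 7 (rotate(-2)): offset=3, physical=[d,B,D,A,E], logical=[A,E,d,B,D]

Answer: A,E,d,B,D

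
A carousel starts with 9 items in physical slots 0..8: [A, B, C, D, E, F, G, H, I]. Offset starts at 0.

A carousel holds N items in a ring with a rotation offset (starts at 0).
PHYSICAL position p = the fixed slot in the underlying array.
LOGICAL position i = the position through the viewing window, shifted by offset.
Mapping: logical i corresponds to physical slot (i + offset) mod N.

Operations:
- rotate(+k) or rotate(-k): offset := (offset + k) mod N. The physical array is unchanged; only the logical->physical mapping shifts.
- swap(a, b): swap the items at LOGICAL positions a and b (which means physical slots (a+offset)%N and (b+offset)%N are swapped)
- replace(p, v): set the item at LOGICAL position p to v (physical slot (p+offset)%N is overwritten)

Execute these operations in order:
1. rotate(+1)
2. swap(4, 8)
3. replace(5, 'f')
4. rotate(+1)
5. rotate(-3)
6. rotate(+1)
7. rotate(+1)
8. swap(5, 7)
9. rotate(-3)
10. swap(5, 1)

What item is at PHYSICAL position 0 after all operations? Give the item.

After op 1 (rotate(+1)): offset=1, physical=[A,B,C,D,E,F,G,H,I], logical=[B,C,D,E,F,G,H,I,A]
After op 2 (swap(4, 8)): offset=1, physical=[F,B,C,D,E,A,G,H,I], logical=[B,C,D,E,A,G,H,I,F]
After op 3 (replace(5, 'f')): offset=1, physical=[F,B,C,D,E,A,f,H,I], logical=[B,C,D,E,A,f,H,I,F]
After op 4 (rotate(+1)): offset=2, physical=[F,B,C,D,E,A,f,H,I], logical=[C,D,E,A,f,H,I,F,B]
After op 5 (rotate(-3)): offset=8, physical=[F,B,C,D,E,A,f,H,I], logical=[I,F,B,C,D,E,A,f,H]
After op 6 (rotate(+1)): offset=0, physical=[F,B,C,D,E,A,f,H,I], logical=[F,B,C,D,E,A,f,H,I]
After op 7 (rotate(+1)): offset=1, physical=[F,B,C,D,E,A,f,H,I], logical=[B,C,D,E,A,f,H,I,F]
After op 8 (swap(5, 7)): offset=1, physical=[F,B,C,D,E,A,I,H,f], logical=[B,C,D,E,A,I,H,f,F]
After op 9 (rotate(-3)): offset=7, physical=[F,B,C,D,E,A,I,H,f], logical=[H,f,F,B,C,D,E,A,I]
After op 10 (swap(5, 1)): offset=7, physical=[F,B,C,f,E,A,I,H,D], logical=[H,D,F,B,C,f,E,A,I]

Answer: F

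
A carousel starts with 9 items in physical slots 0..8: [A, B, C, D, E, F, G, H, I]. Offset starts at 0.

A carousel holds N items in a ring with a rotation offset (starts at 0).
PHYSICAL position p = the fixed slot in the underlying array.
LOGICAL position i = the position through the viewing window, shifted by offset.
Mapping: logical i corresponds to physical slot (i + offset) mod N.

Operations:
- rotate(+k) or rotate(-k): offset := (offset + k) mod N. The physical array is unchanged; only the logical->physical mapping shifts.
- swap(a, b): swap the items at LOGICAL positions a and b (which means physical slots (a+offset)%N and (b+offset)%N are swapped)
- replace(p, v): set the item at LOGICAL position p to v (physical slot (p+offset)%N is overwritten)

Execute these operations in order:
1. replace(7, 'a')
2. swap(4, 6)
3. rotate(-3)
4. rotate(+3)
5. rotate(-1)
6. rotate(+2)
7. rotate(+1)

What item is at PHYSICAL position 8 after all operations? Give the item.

After op 1 (replace(7, 'a')): offset=0, physical=[A,B,C,D,E,F,G,a,I], logical=[A,B,C,D,E,F,G,a,I]
After op 2 (swap(4, 6)): offset=0, physical=[A,B,C,D,G,F,E,a,I], logical=[A,B,C,D,G,F,E,a,I]
After op 3 (rotate(-3)): offset=6, physical=[A,B,C,D,G,F,E,a,I], logical=[E,a,I,A,B,C,D,G,F]
After op 4 (rotate(+3)): offset=0, physical=[A,B,C,D,G,F,E,a,I], logical=[A,B,C,D,G,F,E,a,I]
After op 5 (rotate(-1)): offset=8, physical=[A,B,C,D,G,F,E,a,I], logical=[I,A,B,C,D,G,F,E,a]
After op 6 (rotate(+2)): offset=1, physical=[A,B,C,D,G,F,E,a,I], logical=[B,C,D,G,F,E,a,I,A]
After op 7 (rotate(+1)): offset=2, physical=[A,B,C,D,G,F,E,a,I], logical=[C,D,G,F,E,a,I,A,B]

Answer: I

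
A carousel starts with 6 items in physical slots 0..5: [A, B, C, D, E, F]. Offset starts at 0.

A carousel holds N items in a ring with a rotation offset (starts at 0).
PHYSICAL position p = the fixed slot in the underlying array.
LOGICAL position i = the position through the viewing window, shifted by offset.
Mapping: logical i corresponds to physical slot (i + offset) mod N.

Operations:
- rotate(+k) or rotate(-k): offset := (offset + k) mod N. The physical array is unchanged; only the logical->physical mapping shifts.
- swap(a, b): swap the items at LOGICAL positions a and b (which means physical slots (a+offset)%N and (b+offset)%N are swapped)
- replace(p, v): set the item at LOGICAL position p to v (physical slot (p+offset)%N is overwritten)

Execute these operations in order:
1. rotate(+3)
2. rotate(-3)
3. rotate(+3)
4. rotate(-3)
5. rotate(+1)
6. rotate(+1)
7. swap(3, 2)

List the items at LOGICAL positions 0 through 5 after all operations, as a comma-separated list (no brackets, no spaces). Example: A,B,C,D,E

Answer: C,D,F,E,A,B

Derivation:
After op 1 (rotate(+3)): offset=3, physical=[A,B,C,D,E,F], logical=[D,E,F,A,B,C]
After op 2 (rotate(-3)): offset=0, physical=[A,B,C,D,E,F], logical=[A,B,C,D,E,F]
After op 3 (rotate(+3)): offset=3, physical=[A,B,C,D,E,F], logical=[D,E,F,A,B,C]
After op 4 (rotate(-3)): offset=0, physical=[A,B,C,D,E,F], logical=[A,B,C,D,E,F]
After op 5 (rotate(+1)): offset=1, physical=[A,B,C,D,E,F], logical=[B,C,D,E,F,A]
After op 6 (rotate(+1)): offset=2, physical=[A,B,C,D,E,F], logical=[C,D,E,F,A,B]
After op 7 (swap(3, 2)): offset=2, physical=[A,B,C,D,F,E], logical=[C,D,F,E,A,B]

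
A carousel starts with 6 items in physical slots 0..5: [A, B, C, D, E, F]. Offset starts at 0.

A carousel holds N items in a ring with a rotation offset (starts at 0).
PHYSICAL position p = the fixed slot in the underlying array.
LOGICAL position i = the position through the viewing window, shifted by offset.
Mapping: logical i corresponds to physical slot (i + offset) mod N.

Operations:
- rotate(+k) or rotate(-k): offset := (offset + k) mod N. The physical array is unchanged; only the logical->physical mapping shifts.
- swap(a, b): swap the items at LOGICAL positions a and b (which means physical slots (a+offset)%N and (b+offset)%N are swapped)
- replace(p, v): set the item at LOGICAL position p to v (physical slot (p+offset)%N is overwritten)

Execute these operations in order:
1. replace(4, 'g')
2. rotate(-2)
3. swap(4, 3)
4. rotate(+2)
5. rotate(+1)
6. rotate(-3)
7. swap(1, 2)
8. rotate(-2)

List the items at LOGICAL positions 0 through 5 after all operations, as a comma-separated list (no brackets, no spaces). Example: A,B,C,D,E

Answer: B,D,g,A,F,C

Derivation:
After op 1 (replace(4, 'g')): offset=0, physical=[A,B,C,D,g,F], logical=[A,B,C,D,g,F]
After op 2 (rotate(-2)): offset=4, physical=[A,B,C,D,g,F], logical=[g,F,A,B,C,D]
After op 3 (swap(4, 3)): offset=4, physical=[A,C,B,D,g,F], logical=[g,F,A,C,B,D]
After op 4 (rotate(+2)): offset=0, physical=[A,C,B,D,g,F], logical=[A,C,B,D,g,F]
After op 5 (rotate(+1)): offset=1, physical=[A,C,B,D,g,F], logical=[C,B,D,g,F,A]
After op 6 (rotate(-3)): offset=4, physical=[A,C,B,D,g,F], logical=[g,F,A,C,B,D]
After op 7 (swap(1, 2)): offset=4, physical=[F,C,B,D,g,A], logical=[g,A,F,C,B,D]
After op 8 (rotate(-2)): offset=2, physical=[F,C,B,D,g,A], logical=[B,D,g,A,F,C]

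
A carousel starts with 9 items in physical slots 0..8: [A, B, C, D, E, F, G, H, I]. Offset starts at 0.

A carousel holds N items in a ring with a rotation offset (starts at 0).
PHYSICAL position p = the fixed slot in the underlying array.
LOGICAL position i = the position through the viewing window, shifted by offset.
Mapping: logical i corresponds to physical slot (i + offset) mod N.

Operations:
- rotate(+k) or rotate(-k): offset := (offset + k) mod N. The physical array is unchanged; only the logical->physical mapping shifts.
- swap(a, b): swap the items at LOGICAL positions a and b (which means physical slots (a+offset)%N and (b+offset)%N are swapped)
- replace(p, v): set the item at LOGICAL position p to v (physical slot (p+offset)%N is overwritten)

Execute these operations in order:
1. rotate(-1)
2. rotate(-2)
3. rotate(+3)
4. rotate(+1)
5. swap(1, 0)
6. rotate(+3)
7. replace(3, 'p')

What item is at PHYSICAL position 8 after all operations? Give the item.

After op 1 (rotate(-1)): offset=8, physical=[A,B,C,D,E,F,G,H,I], logical=[I,A,B,C,D,E,F,G,H]
After op 2 (rotate(-2)): offset=6, physical=[A,B,C,D,E,F,G,H,I], logical=[G,H,I,A,B,C,D,E,F]
After op 3 (rotate(+3)): offset=0, physical=[A,B,C,D,E,F,G,H,I], logical=[A,B,C,D,E,F,G,H,I]
After op 4 (rotate(+1)): offset=1, physical=[A,B,C,D,E,F,G,H,I], logical=[B,C,D,E,F,G,H,I,A]
After op 5 (swap(1, 0)): offset=1, physical=[A,C,B,D,E,F,G,H,I], logical=[C,B,D,E,F,G,H,I,A]
After op 6 (rotate(+3)): offset=4, physical=[A,C,B,D,E,F,G,H,I], logical=[E,F,G,H,I,A,C,B,D]
After op 7 (replace(3, 'p')): offset=4, physical=[A,C,B,D,E,F,G,p,I], logical=[E,F,G,p,I,A,C,B,D]

Answer: I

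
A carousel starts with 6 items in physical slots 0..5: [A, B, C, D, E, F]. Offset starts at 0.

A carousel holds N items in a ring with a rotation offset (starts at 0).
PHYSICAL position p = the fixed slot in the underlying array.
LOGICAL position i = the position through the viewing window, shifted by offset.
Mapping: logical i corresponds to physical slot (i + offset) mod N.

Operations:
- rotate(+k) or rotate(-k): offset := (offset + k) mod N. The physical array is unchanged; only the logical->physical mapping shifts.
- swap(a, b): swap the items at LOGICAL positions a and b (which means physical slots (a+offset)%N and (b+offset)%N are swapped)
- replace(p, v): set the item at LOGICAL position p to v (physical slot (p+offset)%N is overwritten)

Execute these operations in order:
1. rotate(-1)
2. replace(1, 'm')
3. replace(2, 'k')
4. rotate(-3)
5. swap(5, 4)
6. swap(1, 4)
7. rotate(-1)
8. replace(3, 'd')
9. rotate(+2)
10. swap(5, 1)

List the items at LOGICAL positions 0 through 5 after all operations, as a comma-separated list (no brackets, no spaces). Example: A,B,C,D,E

Answer: k,C,F,D,m,d

Derivation:
After op 1 (rotate(-1)): offset=5, physical=[A,B,C,D,E,F], logical=[F,A,B,C,D,E]
After op 2 (replace(1, 'm')): offset=5, physical=[m,B,C,D,E,F], logical=[F,m,B,C,D,E]
After op 3 (replace(2, 'k')): offset=5, physical=[m,k,C,D,E,F], logical=[F,m,k,C,D,E]
After op 4 (rotate(-3)): offset=2, physical=[m,k,C,D,E,F], logical=[C,D,E,F,m,k]
After op 5 (swap(5, 4)): offset=2, physical=[k,m,C,D,E,F], logical=[C,D,E,F,k,m]
After op 6 (swap(1, 4)): offset=2, physical=[D,m,C,k,E,F], logical=[C,k,E,F,D,m]
After op 7 (rotate(-1)): offset=1, physical=[D,m,C,k,E,F], logical=[m,C,k,E,F,D]
After op 8 (replace(3, 'd')): offset=1, physical=[D,m,C,k,d,F], logical=[m,C,k,d,F,D]
After op 9 (rotate(+2)): offset=3, physical=[D,m,C,k,d,F], logical=[k,d,F,D,m,C]
After op 10 (swap(5, 1)): offset=3, physical=[D,m,d,k,C,F], logical=[k,C,F,D,m,d]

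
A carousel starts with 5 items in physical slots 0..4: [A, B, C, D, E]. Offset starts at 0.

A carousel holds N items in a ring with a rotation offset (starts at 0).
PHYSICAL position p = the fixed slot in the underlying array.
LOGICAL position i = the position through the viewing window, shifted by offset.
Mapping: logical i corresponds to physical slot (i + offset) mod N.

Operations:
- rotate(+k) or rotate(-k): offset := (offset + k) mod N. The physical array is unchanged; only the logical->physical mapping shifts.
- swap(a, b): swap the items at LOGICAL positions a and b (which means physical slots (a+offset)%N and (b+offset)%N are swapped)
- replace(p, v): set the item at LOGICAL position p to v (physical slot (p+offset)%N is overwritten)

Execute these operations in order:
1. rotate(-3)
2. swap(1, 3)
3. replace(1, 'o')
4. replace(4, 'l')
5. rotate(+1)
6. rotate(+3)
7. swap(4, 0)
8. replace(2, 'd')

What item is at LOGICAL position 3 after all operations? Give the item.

Answer: E

Derivation:
After op 1 (rotate(-3)): offset=2, physical=[A,B,C,D,E], logical=[C,D,E,A,B]
After op 2 (swap(1, 3)): offset=2, physical=[D,B,C,A,E], logical=[C,A,E,D,B]
After op 3 (replace(1, 'o')): offset=2, physical=[D,B,C,o,E], logical=[C,o,E,D,B]
After op 4 (replace(4, 'l')): offset=2, physical=[D,l,C,o,E], logical=[C,o,E,D,l]
After op 5 (rotate(+1)): offset=3, physical=[D,l,C,o,E], logical=[o,E,D,l,C]
After op 6 (rotate(+3)): offset=1, physical=[D,l,C,o,E], logical=[l,C,o,E,D]
After op 7 (swap(4, 0)): offset=1, physical=[l,D,C,o,E], logical=[D,C,o,E,l]
After op 8 (replace(2, 'd')): offset=1, physical=[l,D,C,d,E], logical=[D,C,d,E,l]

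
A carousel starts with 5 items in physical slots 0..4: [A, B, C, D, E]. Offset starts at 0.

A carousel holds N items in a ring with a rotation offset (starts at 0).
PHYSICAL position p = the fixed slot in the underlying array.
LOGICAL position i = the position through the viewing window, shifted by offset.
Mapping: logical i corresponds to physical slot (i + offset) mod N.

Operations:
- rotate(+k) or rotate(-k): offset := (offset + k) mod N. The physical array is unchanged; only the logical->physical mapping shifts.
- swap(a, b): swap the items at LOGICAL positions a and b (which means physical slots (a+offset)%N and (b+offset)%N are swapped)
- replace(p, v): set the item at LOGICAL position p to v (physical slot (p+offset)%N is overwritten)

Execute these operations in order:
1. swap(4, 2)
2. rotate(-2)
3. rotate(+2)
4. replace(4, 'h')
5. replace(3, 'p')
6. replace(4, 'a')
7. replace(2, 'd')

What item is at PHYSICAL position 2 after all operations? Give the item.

Answer: d

Derivation:
After op 1 (swap(4, 2)): offset=0, physical=[A,B,E,D,C], logical=[A,B,E,D,C]
After op 2 (rotate(-2)): offset=3, physical=[A,B,E,D,C], logical=[D,C,A,B,E]
After op 3 (rotate(+2)): offset=0, physical=[A,B,E,D,C], logical=[A,B,E,D,C]
After op 4 (replace(4, 'h')): offset=0, physical=[A,B,E,D,h], logical=[A,B,E,D,h]
After op 5 (replace(3, 'p')): offset=0, physical=[A,B,E,p,h], logical=[A,B,E,p,h]
After op 6 (replace(4, 'a')): offset=0, physical=[A,B,E,p,a], logical=[A,B,E,p,a]
After op 7 (replace(2, 'd')): offset=0, physical=[A,B,d,p,a], logical=[A,B,d,p,a]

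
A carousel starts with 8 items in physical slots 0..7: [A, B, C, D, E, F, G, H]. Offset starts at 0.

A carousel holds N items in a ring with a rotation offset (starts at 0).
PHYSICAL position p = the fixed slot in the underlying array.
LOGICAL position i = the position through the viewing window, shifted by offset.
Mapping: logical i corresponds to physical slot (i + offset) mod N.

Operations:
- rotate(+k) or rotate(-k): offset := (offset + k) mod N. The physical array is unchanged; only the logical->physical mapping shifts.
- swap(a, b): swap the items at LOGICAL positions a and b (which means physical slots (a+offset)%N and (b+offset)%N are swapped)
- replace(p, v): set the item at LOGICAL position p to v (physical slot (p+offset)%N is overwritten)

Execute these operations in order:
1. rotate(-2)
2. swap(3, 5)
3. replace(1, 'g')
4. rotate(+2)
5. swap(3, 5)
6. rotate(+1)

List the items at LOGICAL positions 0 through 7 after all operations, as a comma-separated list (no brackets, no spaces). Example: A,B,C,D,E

Answer: D,C,F,E,B,G,g,A

Derivation:
After op 1 (rotate(-2)): offset=6, physical=[A,B,C,D,E,F,G,H], logical=[G,H,A,B,C,D,E,F]
After op 2 (swap(3, 5)): offset=6, physical=[A,D,C,B,E,F,G,H], logical=[G,H,A,D,C,B,E,F]
After op 3 (replace(1, 'g')): offset=6, physical=[A,D,C,B,E,F,G,g], logical=[G,g,A,D,C,B,E,F]
After op 4 (rotate(+2)): offset=0, physical=[A,D,C,B,E,F,G,g], logical=[A,D,C,B,E,F,G,g]
After op 5 (swap(3, 5)): offset=0, physical=[A,D,C,F,E,B,G,g], logical=[A,D,C,F,E,B,G,g]
After op 6 (rotate(+1)): offset=1, physical=[A,D,C,F,E,B,G,g], logical=[D,C,F,E,B,G,g,A]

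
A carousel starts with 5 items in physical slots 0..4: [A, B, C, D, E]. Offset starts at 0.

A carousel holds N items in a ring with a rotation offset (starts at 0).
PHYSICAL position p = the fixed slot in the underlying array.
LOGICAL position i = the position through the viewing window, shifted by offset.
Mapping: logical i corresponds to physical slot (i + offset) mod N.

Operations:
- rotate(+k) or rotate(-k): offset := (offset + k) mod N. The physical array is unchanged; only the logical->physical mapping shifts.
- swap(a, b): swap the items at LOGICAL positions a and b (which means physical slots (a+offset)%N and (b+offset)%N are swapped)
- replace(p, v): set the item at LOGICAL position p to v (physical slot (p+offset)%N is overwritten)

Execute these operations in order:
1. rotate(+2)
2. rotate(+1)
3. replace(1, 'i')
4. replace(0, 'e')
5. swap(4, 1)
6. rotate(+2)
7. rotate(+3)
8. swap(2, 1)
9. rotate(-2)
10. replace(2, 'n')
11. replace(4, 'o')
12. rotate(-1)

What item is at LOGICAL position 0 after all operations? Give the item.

Answer: o

Derivation:
After op 1 (rotate(+2)): offset=2, physical=[A,B,C,D,E], logical=[C,D,E,A,B]
After op 2 (rotate(+1)): offset=3, physical=[A,B,C,D,E], logical=[D,E,A,B,C]
After op 3 (replace(1, 'i')): offset=3, physical=[A,B,C,D,i], logical=[D,i,A,B,C]
After op 4 (replace(0, 'e')): offset=3, physical=[A,B,C,e,i], logical=[e,i,A,B,C]
After op 5 (swap(4, 1)): offset=3, physical=[A,B,i,e,C], logical=[e,C,A,B,i]
After op 6 (rotate(+2)): offset=0, physical=[A,B,i,e,C], logical=[A,B,i,e,C]
After op 7 (rotate(+3)): offset=3, physical=[A,B,i,e,C], logical=[e,C,A,B,i]
After op 8 (swap(2, 1)): offset=3, physical=[C,B,i,e,A], logical=[e,A,C,B,i]
After op 9 (rotate(-2)): offset=1, physical=[C,B,i,e,A], logical=[B,i,e,A,C]
After op 10 (replace(2, 'n')): offset=1, physical=[C,B,i,n,A], logical=[B,i,n,A,C]
After op 11 (replace(4, 'o')): offset=1, physical=[o,B,i,n,A], logical=[B,i,n,A,o]
After op 12 (rotate(-1)): offset=0, physical=[o,B,i,n,A], logical=[o,B,i,n,A]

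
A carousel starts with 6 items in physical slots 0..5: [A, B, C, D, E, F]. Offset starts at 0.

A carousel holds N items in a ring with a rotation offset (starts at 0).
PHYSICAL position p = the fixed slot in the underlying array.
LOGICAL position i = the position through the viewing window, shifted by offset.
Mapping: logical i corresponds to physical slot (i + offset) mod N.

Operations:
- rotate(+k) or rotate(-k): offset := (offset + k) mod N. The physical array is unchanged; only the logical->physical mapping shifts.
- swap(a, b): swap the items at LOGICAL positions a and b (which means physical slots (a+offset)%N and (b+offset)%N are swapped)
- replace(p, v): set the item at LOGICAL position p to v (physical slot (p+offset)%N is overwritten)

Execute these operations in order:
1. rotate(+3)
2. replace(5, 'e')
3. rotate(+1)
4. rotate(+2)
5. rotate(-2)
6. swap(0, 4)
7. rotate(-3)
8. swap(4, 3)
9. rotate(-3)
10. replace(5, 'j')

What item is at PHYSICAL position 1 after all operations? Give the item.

Answer: B

Derivation:
After op 1 (rotate(+3)): offset=3, physical=[A,B,C,D,E,F], logical=[D,E,F,A,B,C]
After op 2 (replace(5, 'e')): offset=3, physical=[A,B,e,D,E,F], logical=[D,E,F,A,B,e]
After op 3 (rotate(+1)): offset=4, physical=[A,B,e,D,E,F], logical=[E,F,A,B,e,D]
After op 4 (rotate(+2)): offset=0, physical=[A,B,e,D,E,F], logical=[A,B,e,D,E,F]
After op 5 (rotate(-2)): offset=4, physical=[A,B,e,D,E,F], logical=[E,F,A,B,e,D]
After op 6 (swap(0, 4)): offset=4, physical=[A,B,E,D,e,F], logical=[e,F,A,B,E,D]
After op 7 (rotate(-3)): offset=1, physical=[A,B,E,D,e,F], logical=[B,E,D,e,F,A]
After op 8 (swap(4, 3)): offset=1, physical=[A,B,E,D,F,e], logical=[B,E,D,F,e,A]
After op 9 (rotate(-3)): offset=4, physical=[A,B,E,D,F,e], logical=[F,e,A,B,E,D]
After op 10 (replace(5, 'j')): offset=4, physical=[A,B,E,j,F,e], logical=[F,e,A,B,E,j]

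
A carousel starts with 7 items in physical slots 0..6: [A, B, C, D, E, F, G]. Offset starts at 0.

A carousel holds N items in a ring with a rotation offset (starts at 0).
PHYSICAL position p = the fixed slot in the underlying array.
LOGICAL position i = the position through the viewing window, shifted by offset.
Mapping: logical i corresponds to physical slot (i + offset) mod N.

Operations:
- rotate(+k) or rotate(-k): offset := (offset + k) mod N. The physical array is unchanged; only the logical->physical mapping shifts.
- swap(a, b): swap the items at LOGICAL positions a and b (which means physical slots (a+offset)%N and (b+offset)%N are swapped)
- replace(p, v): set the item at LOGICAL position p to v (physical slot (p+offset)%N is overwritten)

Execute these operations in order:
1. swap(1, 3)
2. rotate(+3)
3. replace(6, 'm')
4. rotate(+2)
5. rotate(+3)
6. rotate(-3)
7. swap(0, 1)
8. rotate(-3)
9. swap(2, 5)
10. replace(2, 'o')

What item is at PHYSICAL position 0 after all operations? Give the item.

After op 1 (swap(1, 3)): offset=0, physical=[A,D,C,B,E,F,G], logical=[A,D,C,B,E,F,G]
After op 2 (rotate(+3)): offset=3, physical=[A,D,C,B,E,F,G], logical=[B,E,F,G,A,D,C]
After op 3 (replace(6, 'm')): offset=3, physical=[A,D,m,B,E,F,G], logical=[B,E,F,G,A,D,m]
After op 4 (rotate(+2)): offset=5, physical=[A,D,m,B,E,F,G], logical=[F,G,A,D,m,B,E]
After op 5 (rotate(+3)): offset=1, physical=[A,D,m,B,E,F,G], logical=[D,m,B,E,F,G,A]
After op 6 (rotate(-3)): offset=5, physical=[A,D,m,B,E,F,G], logical=[F,G,A,D,m,B,E]
After op 7 (swap(0, 1)): offset=5, physical=[A,D,m,B,E,G,F], logical=[G,F,A,D,m,B,E]
After op 8 (rotate(-3)): offset=2, physical=[A,D,m,B,E,G,F], logical=[m,B,E,G,F,A,D]
After op 9 (swap(2, 5)): offset=2, physical=[E,D,m,B,A,G,F], logical=[m,B,A,G,F,E,D]
After op 10 (replace(2, 'o')): offset=2, physical=[E,D,m,B,o,G,F], logical=[m,B,o,G,F,E,D]

Answer: E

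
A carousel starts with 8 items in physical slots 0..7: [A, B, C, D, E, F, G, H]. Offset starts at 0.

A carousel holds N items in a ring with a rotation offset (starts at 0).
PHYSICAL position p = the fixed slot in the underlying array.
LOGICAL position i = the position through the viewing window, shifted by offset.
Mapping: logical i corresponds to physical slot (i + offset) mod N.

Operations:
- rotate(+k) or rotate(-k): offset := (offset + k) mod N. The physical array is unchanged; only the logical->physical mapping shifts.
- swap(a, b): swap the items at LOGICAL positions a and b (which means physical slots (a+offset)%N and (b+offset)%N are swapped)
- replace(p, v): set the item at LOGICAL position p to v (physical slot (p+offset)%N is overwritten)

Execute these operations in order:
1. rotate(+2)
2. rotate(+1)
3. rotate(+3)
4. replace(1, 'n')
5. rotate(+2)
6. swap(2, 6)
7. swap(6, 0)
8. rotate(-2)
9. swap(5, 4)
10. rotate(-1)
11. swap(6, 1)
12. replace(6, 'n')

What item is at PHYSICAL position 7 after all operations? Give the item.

After op 1 (rotate(+2)): offset=2, physical=[A,B,C,D,E,F,G,H], logical=[C,D,E,F,G,H,A,B]
After op 2 (rotate(+1)): offset=3, physical=[A,B,C,D,E,F,G,H], logical=[D,E,F,G,H,A,B,C]
After op 3 (rotate(+3)): offset=6, physical=[A,B,C,D,E,F,G,H], logical=[G,H,A,B,C,D,E,F]
After op 4 (replace(1, 'n')): offset=6, physical=[A,B,C,D,E,F,G,n], logical=[G,n,A,B,C,D,E,F]
After op 5 (rotate(+2)): offset=0, physical=[A,B,C,D,E,F,G,n], logical=[A,B,C,D,E,F,G,n]
After op 6 (swap(2, 6)): offset=0, physical=[A,B,G,D,E,F,C,n], logical=[A,B,G,D,E,F,C,n]
After op 7 (swap(6, 0)): offset=0, physical=[C,B,G,D,E,F,A,n], logical=[C,B,G,D,E,F,A,n]
After op 8 (rotate(-2)): offset=6, physical=[C,B,G,D,E,F,A,n], logical=[A,n,C,B,G,D,E,F]
After op 9 (swap(5, 4)): offset=6, physical=[C,B,D,G,E,F,A,n], logical=[A,n,C,B,D,G,E,F]
After op 10 (rotate(-1)): offset=5, physical=[C,B,D,G,E,F,A,n], logical=[F,A,n,C,B,D,G,E]
After op 11 (swap(6, 1)): offset=5, physical=[C,B,D,A,E,F,G,n], logical=[F,G,n,C,B,D,A,E]
After op 12 (replace(6, 'n')): offset=5, physical=[C,B,D,n,E,F,G,n], logical=[F,G,n,C,B,D,n,E]

Answer: n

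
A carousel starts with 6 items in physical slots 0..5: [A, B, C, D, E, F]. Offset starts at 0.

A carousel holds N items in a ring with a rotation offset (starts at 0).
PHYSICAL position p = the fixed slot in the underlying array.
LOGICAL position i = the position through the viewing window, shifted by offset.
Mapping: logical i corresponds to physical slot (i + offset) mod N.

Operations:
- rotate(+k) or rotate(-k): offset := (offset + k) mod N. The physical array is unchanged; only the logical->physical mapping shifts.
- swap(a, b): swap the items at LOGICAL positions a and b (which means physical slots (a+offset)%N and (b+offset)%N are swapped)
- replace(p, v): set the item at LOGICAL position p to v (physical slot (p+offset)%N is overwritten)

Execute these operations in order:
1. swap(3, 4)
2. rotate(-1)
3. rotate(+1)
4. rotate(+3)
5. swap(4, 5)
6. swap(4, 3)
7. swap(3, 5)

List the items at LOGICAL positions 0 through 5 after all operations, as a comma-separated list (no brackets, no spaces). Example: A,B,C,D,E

Answer: E,D,F,B,A,C

Derivation:
After op 1 (swap(3, 4)): offset=0, physical=[A,B,C,E,D,F], logical=[A,B,C,E,D,F]
After op 2 (rotate(-1)): offset=5, physical=[A,B,C,E,D,F], logical=[F,A,B,C,E,D]
After op 3 (rotate(+1)): offset=0, physical=[A,B,C,E,D,F], logical=[A,B,C,E,D,F]
After op 4 (rotate(+3)): offset=3, physical=[A,B,C,E,D,F], logical=[E,D,F,A,B,C]
After op 5 (swap(4, 5)): offset=3, physical=[A,C,B,E,D,F], logical=[E,D,F,A,C,B]
After op 6 (swap(4, 3)): offset=3, physical=[C,A,B,E,D,F], logical=[E,D,F,C,A,B]
After op 7 (swap(3, 5)): offset=3, physical=[B,A,C,E,D,F], logical=[E,D,F,B,A,C]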